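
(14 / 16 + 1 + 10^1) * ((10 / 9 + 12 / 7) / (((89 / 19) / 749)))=193135 / 36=5364.86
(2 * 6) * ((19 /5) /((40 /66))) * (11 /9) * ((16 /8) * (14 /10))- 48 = 26186 /125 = 209.49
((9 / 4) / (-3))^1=-3 / 4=-0.75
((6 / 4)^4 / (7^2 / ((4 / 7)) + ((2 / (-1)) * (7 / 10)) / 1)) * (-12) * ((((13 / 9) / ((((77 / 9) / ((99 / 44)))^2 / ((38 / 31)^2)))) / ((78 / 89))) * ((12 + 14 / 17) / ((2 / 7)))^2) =-112702293994005 / 453535900664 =-248.50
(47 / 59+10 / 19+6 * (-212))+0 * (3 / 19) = -1424429 / 1121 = -1270.68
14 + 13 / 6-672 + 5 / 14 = -13765 / 21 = -655.48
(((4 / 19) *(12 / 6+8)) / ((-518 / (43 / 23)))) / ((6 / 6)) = -860 / 113183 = -0.01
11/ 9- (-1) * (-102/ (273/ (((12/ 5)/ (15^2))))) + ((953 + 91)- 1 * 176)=88986217/ 102375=869.22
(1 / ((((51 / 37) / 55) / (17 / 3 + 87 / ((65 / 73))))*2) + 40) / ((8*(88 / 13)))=4181713 / 107712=38.82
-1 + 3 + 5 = 7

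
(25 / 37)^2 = 0.46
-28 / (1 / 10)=-280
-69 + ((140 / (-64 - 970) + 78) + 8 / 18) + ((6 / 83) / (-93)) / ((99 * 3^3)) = 3009136271 / 323248563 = 9.31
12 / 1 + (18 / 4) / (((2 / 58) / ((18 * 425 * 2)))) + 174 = 1996836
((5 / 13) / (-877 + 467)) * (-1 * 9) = 0.01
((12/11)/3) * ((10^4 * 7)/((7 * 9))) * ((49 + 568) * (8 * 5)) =987200000/99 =9971717.17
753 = 753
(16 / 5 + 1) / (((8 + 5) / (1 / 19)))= 21 / 1235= 0.02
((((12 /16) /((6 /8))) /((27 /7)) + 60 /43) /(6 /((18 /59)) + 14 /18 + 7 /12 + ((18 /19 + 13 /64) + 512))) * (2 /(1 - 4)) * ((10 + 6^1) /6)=-37374976 /6787260567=-0.01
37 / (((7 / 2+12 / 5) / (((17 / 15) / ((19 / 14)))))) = 17612 / 3363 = 5.24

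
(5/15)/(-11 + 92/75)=-25/733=-0.03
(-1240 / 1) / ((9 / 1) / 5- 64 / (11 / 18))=68200 / 5661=12.05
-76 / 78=-38 / 39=-0.97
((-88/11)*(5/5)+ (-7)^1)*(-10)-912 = -762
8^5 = 32768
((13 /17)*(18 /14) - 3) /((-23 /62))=14880 /2737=5.44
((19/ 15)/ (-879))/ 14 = -0.00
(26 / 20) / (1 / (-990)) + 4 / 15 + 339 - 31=-14681 / 15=-978.73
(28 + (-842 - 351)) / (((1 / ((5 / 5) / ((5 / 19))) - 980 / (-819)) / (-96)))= 49724064 / 649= 76616.43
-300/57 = -5.26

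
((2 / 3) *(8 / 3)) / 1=16 / 9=1.78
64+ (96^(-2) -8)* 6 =24577 / 1536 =16.00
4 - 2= 2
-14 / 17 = -0.82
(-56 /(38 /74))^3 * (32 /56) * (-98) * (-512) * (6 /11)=-20282664341.85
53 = 53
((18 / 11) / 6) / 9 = 1 / 33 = 0.03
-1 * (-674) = 674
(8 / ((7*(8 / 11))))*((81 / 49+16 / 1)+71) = 47784 / 343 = 139.31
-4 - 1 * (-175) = 171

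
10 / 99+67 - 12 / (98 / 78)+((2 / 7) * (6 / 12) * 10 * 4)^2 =437575 / 4851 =90.20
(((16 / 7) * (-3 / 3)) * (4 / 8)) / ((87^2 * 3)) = -8 / 158949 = -0.00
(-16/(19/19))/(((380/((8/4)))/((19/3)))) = -8/15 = -0.53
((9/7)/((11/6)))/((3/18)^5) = 419904/77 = 5453.30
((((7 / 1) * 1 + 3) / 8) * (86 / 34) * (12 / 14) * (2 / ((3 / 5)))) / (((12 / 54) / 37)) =357975 / 238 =1504.10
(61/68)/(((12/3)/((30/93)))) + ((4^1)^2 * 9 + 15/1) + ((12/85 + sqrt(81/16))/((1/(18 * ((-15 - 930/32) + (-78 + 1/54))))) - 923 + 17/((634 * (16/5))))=-40206663019/6682360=-6016.84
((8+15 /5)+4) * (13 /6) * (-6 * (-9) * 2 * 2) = 7020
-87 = -87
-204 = -204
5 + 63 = 68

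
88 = 88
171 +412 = 583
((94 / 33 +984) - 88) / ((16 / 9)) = 44493 / 88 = 505.60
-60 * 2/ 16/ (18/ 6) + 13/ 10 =-6/ 5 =-1.20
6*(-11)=-66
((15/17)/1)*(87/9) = 145/17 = 8.53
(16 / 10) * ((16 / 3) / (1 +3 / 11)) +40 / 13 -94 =-114958 / 1365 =-84.22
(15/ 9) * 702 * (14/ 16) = 4095/ 4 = 1023.75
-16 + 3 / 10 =-157 / 10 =-15.70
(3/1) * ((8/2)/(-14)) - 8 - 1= -9.86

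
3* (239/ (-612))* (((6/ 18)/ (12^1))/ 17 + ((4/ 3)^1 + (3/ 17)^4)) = -1.57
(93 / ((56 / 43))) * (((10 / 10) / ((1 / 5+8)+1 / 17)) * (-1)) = -113305 / 13104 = -8.65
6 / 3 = 2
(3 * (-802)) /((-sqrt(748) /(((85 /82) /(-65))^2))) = 20451 * sqrt(187) /12499916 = 0.02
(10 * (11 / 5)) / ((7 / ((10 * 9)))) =1980 / 7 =282.86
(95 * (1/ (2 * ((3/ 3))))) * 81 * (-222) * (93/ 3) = -26478495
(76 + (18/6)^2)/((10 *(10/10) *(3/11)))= 31.17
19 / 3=6.33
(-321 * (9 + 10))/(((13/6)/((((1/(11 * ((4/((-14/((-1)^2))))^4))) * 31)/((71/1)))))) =-1361864007/81224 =-16766.77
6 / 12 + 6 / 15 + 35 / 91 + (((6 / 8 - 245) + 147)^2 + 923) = 10381.85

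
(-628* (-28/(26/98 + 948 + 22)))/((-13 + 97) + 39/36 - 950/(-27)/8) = 1453977/7178993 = 0.20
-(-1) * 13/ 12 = 13/ 12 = 1.08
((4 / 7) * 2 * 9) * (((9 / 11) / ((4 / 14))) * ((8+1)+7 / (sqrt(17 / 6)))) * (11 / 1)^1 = 2268 * sqrt(102) / 17+2916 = 4263.39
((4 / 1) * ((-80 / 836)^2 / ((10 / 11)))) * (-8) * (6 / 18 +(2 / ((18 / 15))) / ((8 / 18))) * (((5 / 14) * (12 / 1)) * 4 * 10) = -225.64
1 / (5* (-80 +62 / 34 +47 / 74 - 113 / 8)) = -5032 / 2306325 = -0.00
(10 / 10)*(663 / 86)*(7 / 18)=1547 / 516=3.00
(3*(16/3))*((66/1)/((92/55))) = 14520/23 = 631.30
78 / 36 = 13 / 6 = 2.17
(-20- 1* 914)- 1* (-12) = -922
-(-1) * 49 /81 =49 /81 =0.60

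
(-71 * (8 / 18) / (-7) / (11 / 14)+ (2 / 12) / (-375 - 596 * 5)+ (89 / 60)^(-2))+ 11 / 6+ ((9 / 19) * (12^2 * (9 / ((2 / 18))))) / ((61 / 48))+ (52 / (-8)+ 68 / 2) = 39836462924503 / 9088634610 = 4383.11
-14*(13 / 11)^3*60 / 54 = -307580 / 11979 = -25.68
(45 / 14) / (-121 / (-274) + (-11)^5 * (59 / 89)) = -548685 / 18224777879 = -0.00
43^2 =1849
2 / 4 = 1 / 2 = 0.50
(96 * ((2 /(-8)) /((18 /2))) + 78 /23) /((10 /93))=155 /23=6.74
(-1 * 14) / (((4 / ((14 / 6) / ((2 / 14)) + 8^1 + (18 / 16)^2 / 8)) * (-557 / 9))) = 789999 / 570368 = 1.39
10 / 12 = 5 / 6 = 0.83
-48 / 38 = -24 / 19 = -1.26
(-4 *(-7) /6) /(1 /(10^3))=14000 /3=4666.67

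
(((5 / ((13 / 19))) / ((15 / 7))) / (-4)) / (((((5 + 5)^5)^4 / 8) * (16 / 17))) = -2261 / 31200000000000000000000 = -0.00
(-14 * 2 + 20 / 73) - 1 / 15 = -30433 / 1095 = -27.79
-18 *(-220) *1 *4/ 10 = 1584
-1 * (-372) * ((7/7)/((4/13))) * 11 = 13299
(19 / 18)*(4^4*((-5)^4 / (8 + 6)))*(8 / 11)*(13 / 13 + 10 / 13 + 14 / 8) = 92720000 / 3003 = 30875.79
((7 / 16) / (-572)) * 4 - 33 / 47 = -75833 / 107536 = -0.71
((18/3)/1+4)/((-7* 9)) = -0.16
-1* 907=-907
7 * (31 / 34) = 217 / 34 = 6.38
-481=-481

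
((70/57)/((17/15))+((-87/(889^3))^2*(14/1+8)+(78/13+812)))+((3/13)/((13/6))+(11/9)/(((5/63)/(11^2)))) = 361429930846641259479733699/134731702327072085952535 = 2682.59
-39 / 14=-2.79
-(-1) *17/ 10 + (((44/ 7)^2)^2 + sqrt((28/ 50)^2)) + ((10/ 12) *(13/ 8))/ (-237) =1067497829119/ 682844400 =1563.31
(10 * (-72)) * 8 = -5760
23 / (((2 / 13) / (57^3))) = 55372707 / 2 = 27686353.50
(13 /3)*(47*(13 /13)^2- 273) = -2938 /3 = -979.33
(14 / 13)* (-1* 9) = -126 / 13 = -9.69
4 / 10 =2 / 5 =0.40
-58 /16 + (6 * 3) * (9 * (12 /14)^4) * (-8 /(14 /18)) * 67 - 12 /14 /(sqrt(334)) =-8102954987 /134456 - 3 * sqrt(334) /1169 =-60264.78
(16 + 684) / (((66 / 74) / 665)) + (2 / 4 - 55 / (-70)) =120564797 / 231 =521925.53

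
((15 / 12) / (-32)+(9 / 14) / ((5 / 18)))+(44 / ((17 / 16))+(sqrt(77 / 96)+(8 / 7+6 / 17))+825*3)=sqrt(462) / 24+191937121 / 76160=2521.08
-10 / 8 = -5 / 4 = -1.25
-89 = -89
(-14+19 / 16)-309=-5149 / 16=-321.81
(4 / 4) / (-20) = -1 / 20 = -0.05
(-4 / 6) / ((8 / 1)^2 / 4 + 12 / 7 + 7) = -14 / 519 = -0.03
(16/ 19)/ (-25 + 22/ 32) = -256/ 7391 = -0.03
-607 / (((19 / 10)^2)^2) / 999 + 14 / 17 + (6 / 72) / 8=55761091373 / 70823729376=0.79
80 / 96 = 5 / 6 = 0.83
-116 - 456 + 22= -550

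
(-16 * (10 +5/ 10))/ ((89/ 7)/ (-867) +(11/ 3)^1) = -84966/ 1847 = -46.00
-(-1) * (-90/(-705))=0.13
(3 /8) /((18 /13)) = 13 /48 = 0.27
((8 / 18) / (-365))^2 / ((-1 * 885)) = -16 / 9550234125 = -0.00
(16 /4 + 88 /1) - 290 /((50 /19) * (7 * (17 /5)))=10397 /119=87.37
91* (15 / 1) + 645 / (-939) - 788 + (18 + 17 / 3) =563381 / 939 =599.98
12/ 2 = 6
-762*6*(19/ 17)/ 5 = -1021.98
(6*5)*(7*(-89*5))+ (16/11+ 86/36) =-18502339/198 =-93446.16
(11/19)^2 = 121/361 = 0.34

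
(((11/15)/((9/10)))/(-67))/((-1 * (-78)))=-11/70551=-0.00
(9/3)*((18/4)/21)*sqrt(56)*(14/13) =18*sqrt(14)/13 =5.18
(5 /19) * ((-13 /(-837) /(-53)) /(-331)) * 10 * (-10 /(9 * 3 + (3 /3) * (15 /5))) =-650 /836958987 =-0.00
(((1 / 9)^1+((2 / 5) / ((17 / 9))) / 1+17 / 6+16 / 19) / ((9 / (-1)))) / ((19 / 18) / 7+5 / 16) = -6508936 / 6787845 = -0.96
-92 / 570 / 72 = -23 / 10260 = -0.00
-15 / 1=-15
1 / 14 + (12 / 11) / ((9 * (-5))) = 109 / 2310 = 0.05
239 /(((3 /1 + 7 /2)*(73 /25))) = 11950 /949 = 12.59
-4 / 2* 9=-18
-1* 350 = -350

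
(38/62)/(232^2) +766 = 1278104723/1668544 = 766.00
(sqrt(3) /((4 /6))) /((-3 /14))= -7*sqrt(3)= -12.12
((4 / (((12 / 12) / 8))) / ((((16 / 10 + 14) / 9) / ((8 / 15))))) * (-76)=-9728 / 13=-748.31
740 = 740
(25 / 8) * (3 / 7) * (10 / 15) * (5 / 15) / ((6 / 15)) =125 / 168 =0.74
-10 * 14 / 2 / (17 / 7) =-490 / 17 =-28.82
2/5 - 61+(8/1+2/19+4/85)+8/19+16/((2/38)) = 406937/1615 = 251.97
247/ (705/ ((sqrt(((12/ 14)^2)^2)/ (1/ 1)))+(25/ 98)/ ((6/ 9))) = 2793/ 10855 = 0.26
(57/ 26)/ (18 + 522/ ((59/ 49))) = 1121/ 230880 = 0.00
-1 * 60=-60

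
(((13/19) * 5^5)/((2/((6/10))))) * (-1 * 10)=-121875/19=-6414.47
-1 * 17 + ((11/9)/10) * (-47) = -2047/90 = -22.74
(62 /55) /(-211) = -62 /11605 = -0.01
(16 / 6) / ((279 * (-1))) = -8 / 837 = -0.01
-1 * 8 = -8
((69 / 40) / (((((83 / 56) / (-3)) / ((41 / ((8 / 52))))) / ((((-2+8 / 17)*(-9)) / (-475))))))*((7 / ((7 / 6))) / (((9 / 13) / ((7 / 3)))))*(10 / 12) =304550337 / 670225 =454.40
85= 85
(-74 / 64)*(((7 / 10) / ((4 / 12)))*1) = -777 / 320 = -2.43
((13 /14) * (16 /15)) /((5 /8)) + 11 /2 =7439 /1050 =7.08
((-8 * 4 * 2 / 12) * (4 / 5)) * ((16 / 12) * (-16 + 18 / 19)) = 73216 / 855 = 85.63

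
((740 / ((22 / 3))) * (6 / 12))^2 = 308025 / 121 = 2545.66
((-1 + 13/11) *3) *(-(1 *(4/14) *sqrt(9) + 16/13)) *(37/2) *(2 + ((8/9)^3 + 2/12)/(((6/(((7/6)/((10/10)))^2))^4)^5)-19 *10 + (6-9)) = 4349091636356628005090550819171952536015880058848868765/1080743641186981550861394021029977815281358379941888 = 4024.17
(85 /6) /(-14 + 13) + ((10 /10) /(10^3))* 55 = -8467 /600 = -14.11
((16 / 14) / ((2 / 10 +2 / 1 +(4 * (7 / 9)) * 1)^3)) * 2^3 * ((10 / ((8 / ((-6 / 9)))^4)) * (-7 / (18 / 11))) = -6875 / 54607676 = -0.00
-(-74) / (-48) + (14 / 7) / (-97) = -3637 / 2328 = -1.56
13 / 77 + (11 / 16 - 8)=-8801 / 1232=-7.14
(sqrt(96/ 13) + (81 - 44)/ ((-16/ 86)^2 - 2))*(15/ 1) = -1026195/ 3634 + 60*sqrt(78)/ 13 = -241.63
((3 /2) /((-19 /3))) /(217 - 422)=9 /7790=0.00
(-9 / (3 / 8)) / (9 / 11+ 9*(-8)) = 88 / 261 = 0.34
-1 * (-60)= 60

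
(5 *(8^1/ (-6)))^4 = 160000/ 81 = 1975.31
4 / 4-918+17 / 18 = -16489 / 18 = -916.06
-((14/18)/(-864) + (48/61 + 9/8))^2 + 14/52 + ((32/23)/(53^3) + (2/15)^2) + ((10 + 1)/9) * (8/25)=-744583173892056254071/250386540466236595200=-2.97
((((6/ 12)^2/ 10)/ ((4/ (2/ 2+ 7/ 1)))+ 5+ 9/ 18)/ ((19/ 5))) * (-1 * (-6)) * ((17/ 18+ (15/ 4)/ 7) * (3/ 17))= 41403/ 18088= 2.29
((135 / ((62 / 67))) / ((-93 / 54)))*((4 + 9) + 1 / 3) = -1085400 / 961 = -1129.45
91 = 91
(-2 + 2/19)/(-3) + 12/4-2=31/19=1.63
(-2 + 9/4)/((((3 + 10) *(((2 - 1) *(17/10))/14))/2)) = 70/221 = 0.32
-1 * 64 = -64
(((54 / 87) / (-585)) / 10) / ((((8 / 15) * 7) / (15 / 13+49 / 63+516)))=-30299 / 2058420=-0.01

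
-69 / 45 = -23 / 15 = -1.53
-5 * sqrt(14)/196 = -0.10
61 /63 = 0.97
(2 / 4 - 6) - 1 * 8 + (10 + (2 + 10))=17 / 2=8.50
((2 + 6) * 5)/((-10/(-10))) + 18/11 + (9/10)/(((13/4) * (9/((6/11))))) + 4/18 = 269468/6435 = 41.88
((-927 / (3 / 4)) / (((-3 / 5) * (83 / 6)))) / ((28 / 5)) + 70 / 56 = 64705 / 2324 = 27.84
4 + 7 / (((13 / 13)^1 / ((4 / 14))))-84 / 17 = 18 / 17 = 1.06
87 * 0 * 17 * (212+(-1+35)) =0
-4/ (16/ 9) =-9/ 4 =-2.25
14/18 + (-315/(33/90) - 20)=-86953/99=-878.31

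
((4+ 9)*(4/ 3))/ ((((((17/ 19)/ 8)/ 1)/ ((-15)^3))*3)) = -2964000/ 17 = -174352.94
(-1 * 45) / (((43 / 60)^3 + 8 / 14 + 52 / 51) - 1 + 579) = -0.08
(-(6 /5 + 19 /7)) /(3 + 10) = -137 /455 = -0.30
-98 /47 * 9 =-882 /47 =-18.77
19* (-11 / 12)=-209 / 12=-17.42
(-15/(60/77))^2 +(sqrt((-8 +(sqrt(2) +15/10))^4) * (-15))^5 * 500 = -4395491989085551.76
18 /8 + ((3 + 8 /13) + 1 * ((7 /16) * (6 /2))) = 1493 /208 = 7.18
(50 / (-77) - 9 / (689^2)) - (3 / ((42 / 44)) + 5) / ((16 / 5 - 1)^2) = -937581598 / 402088687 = -2.33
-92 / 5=-18.40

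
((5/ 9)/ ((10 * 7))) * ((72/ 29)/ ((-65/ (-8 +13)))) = -4/ 2639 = -0.00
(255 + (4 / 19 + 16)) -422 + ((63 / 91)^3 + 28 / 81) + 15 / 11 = -5532399025 / 37193013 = -148.75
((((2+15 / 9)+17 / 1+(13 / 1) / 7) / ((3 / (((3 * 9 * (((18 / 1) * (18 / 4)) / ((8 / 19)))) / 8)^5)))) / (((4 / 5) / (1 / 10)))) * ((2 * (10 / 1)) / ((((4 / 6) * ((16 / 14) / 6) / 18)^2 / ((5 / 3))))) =2491824106457709679291739674725 / 34359738368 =72521626322347137590.75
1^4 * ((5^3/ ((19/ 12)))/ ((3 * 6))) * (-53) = -13250/ 57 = -232.46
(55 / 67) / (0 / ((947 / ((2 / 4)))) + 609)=55 / 40803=0.00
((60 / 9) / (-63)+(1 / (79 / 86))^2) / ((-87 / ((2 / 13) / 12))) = -0.00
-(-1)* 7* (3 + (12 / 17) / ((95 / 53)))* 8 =306936 / 1615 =190.05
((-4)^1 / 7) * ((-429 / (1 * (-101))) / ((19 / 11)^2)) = -207636 / 255227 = -0.81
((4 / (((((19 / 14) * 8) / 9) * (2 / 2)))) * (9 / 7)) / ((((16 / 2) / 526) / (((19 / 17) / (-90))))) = -3.48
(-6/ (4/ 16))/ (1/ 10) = -240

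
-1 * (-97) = 97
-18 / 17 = -1.06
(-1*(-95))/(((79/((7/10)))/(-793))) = -105469/158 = -667.53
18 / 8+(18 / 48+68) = 565 / 8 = 70.62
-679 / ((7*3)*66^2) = -97 / 13068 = -0.01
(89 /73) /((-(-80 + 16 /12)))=267 /17228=0.02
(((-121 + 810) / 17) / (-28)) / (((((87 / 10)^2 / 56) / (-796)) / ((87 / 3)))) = 109688800 / 4437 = 24721.39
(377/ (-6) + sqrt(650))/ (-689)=29/ 318 - 5*sqrt(26)/ 689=0.05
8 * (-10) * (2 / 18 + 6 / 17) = -5680 / 153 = -37.12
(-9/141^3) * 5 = -5/311469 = -0.00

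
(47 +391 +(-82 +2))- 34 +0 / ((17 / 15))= 324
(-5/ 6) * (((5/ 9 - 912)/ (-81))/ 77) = -41015/ 336798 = -0.12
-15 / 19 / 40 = -3 / 152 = -0.02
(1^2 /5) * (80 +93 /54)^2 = 2163841 /1620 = 1335.70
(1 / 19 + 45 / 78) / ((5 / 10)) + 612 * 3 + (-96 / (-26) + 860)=667135 / 247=2700.95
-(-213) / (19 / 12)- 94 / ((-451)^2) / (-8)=134.53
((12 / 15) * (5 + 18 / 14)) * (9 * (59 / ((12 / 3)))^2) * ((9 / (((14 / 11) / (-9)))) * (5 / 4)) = -307055529 / 392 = -783304.92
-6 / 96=-0.06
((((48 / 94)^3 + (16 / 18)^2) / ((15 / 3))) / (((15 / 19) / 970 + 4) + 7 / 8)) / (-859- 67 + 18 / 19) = -271886555072 / 6641116463525895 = -0.00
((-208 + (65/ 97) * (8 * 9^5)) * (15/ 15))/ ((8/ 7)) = 26849641/ 97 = 276800.42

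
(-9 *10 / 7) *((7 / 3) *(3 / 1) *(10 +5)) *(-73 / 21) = 32850 / 7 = 4692.86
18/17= 1.06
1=1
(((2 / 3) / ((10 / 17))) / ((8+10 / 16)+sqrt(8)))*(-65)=-40664 / 4249+28288*sqrt(2) / 12747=-6.43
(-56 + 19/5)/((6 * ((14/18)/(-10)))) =783/7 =111.86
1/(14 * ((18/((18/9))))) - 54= -6803/126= -53.99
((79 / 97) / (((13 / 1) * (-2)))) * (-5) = 395 / 2522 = 0.16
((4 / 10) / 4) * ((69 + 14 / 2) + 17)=93 / 10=9.30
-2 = -2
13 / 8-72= -563 / 8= -70.38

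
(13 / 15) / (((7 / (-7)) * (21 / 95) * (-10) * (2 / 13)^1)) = 3211 / 1260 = 2.55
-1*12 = -12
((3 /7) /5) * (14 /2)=3 /5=0.60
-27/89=-0.30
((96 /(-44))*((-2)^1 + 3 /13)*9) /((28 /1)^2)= 621 /14014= 0.04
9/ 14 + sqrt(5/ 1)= 9/ 14 + sqrt(5)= 2.88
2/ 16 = 1/ 8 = 0.12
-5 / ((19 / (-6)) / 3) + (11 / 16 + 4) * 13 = 19965 / 304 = 65.67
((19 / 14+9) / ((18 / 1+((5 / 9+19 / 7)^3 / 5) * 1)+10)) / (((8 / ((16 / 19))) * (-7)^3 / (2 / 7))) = -528525 / 20364878338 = -0.00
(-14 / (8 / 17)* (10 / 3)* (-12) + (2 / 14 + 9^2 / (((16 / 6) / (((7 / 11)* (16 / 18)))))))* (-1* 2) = -185928 / 77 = -2414.65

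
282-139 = 143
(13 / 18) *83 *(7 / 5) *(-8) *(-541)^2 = -8842478372 / 45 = -196499519.38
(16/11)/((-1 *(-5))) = 16/55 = 0.29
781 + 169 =950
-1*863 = -863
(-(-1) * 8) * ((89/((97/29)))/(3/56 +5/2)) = 1156288/13871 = 83.36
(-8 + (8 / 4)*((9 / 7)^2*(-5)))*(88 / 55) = -9616 / 245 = -39.25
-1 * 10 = -10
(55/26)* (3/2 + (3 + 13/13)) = 605/52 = 11.63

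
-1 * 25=-25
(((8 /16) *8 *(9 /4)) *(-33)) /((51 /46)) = -4554 /17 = -267.88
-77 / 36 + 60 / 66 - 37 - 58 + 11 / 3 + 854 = 301529 / 396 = 761.44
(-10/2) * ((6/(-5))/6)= 1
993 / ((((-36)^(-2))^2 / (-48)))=-80057217024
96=96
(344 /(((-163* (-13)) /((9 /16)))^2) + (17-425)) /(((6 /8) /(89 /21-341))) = 189828600964 /1036191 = 183198.47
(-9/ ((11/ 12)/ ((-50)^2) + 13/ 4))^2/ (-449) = -72900000000/ 4269269409329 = -0.02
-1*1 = -1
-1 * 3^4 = -81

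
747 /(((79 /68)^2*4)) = 863532 /6241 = 138.36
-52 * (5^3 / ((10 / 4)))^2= -130000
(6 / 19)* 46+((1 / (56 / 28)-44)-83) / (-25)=18607 / 950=19.59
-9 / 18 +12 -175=-327 / 2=-163.50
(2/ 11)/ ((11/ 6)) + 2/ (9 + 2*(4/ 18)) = 3198/ 10285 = 0.31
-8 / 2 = -4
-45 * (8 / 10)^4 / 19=-2304 / 2375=-0.97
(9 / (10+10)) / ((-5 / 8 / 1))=-18 / 25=-0.72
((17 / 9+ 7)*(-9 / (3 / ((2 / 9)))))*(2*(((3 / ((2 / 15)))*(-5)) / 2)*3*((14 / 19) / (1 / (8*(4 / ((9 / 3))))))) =896000 / 57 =15719.30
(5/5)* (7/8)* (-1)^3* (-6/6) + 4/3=53/24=2.21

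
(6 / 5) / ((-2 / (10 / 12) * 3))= -1 / 6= -0.17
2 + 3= 5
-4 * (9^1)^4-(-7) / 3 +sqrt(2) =-78725 / 3 +sqrt(2) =-26240.25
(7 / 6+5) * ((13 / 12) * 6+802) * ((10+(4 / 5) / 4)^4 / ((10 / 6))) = 404755210629 / 12500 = 32380416.85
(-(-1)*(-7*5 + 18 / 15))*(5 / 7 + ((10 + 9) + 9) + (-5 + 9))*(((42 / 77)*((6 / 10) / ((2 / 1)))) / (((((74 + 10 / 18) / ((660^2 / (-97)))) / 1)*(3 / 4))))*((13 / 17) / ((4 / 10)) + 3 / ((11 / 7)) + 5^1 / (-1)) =-18959155488 / 1106479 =-17134.67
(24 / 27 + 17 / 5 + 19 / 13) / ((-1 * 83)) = -0.07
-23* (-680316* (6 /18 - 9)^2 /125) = 3525851056 /375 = 9402269.48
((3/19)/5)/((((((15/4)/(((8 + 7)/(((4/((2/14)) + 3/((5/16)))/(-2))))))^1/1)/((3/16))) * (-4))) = 9/28576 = 0.00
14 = 14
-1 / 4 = -0.25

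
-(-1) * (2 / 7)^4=16 / 2401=0.01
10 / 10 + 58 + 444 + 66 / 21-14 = 3445 / 7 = 492.14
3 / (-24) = -1 / 8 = -0.12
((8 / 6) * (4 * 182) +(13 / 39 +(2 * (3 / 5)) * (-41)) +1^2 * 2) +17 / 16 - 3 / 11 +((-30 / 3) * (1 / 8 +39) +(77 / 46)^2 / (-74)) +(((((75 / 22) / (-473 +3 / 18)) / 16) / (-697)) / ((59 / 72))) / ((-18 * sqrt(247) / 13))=9185720057 / 17224240 - 225 * sqrt(247) / 97532735036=533.30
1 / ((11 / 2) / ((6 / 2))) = 6 / 11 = 0.55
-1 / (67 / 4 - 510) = 4 / 1973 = 0.00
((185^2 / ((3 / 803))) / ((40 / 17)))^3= 815856461365488000932375 / 13824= 59017394485350694511.89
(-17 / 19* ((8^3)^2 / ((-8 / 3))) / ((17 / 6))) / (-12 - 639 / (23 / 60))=-565248 / 30571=-18.49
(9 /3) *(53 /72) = 53 /24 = 2.21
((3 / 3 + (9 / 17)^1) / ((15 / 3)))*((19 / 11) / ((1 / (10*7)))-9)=32006 / 935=34.23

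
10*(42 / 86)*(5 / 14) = 75 / 43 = 1.74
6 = 6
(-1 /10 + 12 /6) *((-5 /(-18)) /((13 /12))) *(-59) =-1121 /39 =-28.74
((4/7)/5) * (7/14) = 2/35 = 0.06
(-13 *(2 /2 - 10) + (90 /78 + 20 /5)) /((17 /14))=22232 /221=100.60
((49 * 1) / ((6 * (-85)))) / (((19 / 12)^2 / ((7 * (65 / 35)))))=-15288 / 30685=-0.50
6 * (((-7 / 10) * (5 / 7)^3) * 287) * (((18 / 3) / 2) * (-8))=73800 / 7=10542.86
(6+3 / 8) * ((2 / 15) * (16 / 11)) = 68 / 55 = 1.24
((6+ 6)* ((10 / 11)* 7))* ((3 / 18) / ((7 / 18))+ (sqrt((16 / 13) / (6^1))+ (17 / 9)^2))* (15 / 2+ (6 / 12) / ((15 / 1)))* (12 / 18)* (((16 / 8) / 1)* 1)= 50624* sqrt(78) / 1287+ 744896 / 243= 3412.81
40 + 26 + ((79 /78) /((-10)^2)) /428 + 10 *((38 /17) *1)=5014278143 /56752800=88.35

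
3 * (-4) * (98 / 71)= -1176 / 71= -16.56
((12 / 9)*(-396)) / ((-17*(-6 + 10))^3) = 33 / 19652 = 0.00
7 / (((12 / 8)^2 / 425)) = 11900 / 9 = 1322.22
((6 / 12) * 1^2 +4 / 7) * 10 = 75 / 7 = 10.71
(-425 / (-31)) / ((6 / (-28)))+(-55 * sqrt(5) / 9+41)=-2137 / 93 - 55 * sqrt(5) / 9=-36.64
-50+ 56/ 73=-3594/ 73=-49.23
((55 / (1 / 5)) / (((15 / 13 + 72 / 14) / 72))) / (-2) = -300300 / 191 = -1572.25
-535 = -535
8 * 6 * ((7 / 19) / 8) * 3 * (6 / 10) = 3.98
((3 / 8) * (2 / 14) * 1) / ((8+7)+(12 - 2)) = 3 / 1400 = 0.00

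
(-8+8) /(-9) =0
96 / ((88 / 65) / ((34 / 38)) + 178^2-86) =17680 / 5819577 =0.00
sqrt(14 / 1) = sqrt(14) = 3.74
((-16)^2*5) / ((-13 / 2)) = -2560 / 13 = -196.92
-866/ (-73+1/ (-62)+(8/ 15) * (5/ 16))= 80538/ 6775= 11.89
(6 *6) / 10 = 18 / 5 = 3.60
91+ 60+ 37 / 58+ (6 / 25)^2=5498963 / 36250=151.70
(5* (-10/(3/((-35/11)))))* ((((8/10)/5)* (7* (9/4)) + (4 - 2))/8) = 3955/132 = 29.96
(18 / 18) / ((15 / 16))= 16 / 15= 1.07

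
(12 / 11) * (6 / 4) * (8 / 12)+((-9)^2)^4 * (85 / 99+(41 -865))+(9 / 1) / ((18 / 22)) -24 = -35433538810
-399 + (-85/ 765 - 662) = -1061.11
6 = 6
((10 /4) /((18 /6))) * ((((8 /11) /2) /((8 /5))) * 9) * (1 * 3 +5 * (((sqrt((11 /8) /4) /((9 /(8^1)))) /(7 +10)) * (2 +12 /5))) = 25 * sqrt(22) /102 +225 /44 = 6.26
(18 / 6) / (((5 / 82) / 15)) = 738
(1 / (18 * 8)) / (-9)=-1 / 1296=-0.00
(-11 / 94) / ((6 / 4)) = -11 / 141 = -0.08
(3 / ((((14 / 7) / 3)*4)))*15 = 135 / 8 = 16.88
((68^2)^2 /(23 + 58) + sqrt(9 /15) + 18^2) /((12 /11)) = 11* sqrt(15) /60 + 58870955 /243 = 242268.01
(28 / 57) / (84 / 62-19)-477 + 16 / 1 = -14374387 / 31179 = -461.03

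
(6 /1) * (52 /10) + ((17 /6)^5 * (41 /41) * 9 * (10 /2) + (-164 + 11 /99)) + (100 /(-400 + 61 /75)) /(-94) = 49141616049797 /6078814560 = 8084.08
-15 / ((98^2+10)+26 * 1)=-3 / 1928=-0.00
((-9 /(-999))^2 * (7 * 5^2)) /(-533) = -175 /6567093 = -0.00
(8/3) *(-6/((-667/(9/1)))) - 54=-35874/667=-53.78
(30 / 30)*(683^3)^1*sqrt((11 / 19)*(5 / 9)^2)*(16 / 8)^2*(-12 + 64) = 331356466480*sqrt(209) / 171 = 28013829623.97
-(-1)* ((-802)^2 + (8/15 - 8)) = 9647948/15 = 643196.53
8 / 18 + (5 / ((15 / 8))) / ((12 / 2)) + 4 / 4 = 17 / 9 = 1.89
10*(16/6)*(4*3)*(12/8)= 480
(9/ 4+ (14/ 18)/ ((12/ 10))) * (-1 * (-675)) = 7825/ 4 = 1956.25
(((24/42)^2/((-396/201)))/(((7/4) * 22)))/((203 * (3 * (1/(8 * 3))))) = -4288/25275327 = -0.00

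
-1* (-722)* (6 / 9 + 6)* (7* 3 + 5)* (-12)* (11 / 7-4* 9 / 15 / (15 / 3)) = -57367232 / 35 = -1639063.77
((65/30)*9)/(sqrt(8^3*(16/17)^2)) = 663*sqrt(2)/1024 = 0.92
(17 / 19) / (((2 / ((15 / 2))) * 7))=0.48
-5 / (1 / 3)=-15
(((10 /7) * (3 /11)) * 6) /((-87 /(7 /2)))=-30 /319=-0.09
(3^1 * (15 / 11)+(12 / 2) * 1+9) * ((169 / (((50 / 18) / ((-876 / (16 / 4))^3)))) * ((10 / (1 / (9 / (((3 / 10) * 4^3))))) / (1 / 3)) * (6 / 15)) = -3019418855271 / 44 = -68623155801.61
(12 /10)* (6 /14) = 18 /35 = 0.51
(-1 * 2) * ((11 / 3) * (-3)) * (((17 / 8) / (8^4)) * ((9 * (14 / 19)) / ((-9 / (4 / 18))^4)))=1309 / 46528722432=0.00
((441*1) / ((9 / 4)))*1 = 196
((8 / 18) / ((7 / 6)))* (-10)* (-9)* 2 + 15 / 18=2915 / 42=69.40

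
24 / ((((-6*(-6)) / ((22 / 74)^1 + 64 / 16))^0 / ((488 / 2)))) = 5856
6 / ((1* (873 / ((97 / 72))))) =1 / 108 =0.01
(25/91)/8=25/728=0.03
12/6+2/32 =33/16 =2.06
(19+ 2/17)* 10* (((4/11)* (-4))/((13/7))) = -28000/187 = -149.73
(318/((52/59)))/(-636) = -59/104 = -0.57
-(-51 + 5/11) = 556/11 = 50.55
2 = 2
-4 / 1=-4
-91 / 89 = -1.02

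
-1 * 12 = -12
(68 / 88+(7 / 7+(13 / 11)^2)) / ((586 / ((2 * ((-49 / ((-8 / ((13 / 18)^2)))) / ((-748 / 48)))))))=-6351527 / 2864035152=-0.00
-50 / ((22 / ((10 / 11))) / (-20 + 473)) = -113250 / 121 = -935.95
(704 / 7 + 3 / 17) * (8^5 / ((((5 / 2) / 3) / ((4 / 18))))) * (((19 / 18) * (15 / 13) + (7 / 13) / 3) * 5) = 85642510336 / 13923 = 6151153.51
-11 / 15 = -0.73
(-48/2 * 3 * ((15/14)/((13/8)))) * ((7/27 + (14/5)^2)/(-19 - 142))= 24992/10465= 2.39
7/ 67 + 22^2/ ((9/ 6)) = 64877/ 201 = 322.77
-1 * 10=-10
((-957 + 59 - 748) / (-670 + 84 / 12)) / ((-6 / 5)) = -4115 / 1989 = -2.07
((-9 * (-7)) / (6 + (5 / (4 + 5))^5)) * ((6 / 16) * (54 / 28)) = 43046721 / 5718704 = 7.53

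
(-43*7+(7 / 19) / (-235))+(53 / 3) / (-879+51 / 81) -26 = -34628960197 / 105891940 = -327.02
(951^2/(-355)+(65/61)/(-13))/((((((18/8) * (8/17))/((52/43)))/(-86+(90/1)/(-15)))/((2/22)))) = 203949316064/8380485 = 24336.22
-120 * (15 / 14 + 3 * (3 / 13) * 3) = -34380 / 91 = -377.80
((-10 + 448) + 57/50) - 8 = 21557/50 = 431.14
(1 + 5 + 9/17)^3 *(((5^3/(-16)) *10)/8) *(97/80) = -16582525875/5030912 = -3296.13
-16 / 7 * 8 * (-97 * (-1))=-12416 / 7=-1773.71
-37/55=-0.67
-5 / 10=-0.50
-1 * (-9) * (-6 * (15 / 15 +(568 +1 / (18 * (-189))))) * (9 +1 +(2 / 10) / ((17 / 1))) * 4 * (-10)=12304852.94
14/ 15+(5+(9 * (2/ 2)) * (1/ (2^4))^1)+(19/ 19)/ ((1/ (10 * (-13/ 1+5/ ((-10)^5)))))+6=-176257/ 1500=-117.50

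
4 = 4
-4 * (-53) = 212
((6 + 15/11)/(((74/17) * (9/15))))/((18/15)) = 2.35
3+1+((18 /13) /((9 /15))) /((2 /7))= 157 /13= 12.08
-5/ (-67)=5/ 67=0.07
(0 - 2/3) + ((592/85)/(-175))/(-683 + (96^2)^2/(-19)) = -2527192048006/3790788122625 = -0.67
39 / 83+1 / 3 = 200 / 249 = 0.80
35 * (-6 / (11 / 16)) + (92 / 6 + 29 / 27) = -85847 / 297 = -289.05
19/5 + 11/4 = 131/20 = 6.55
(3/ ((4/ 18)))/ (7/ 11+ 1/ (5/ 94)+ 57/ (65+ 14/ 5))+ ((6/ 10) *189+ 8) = 153829733/ 1260220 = 122.07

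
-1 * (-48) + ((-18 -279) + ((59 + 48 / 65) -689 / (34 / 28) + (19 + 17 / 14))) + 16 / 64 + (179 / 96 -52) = -583907923 / 742560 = -786.34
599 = 599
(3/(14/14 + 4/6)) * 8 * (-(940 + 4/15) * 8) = -2707968/25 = -108318.72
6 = 6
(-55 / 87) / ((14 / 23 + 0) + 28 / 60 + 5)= -6325 / 60784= -0.10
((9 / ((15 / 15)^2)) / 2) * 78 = 351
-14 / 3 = -4.67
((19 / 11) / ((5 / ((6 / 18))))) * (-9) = -57 / 55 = -1.04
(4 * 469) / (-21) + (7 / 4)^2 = -4141 / 48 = -86.27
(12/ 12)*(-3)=-3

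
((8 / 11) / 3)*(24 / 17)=64 / 187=0.34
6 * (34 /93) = 68 /31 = 2.19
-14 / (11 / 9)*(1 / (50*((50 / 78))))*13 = -31941 / 6875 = -4.65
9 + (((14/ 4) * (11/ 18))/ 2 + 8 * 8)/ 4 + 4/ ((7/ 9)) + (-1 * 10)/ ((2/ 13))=-69733/ 2016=-34.59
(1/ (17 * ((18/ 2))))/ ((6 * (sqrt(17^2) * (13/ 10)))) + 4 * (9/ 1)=36.00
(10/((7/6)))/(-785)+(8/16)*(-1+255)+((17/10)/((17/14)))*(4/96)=16755013/131880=127.05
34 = 34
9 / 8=1.12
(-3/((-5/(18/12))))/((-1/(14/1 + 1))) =-13.50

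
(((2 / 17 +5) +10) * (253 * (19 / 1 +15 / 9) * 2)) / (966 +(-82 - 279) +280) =8062604 / 45135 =178.63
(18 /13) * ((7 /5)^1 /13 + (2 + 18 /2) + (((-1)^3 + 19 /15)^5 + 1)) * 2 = 478155748 /14259375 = 33.53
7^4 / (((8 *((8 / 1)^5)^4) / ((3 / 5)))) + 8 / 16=23058430092136946723 / 46116860184273879040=0.50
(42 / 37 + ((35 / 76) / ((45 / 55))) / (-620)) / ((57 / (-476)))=-9.47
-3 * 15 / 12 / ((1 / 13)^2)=-633.75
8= 8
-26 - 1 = -27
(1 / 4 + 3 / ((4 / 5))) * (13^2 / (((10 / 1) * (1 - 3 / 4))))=1352 / 5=270.40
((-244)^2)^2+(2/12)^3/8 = 6124956991489/1728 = 3544535296.00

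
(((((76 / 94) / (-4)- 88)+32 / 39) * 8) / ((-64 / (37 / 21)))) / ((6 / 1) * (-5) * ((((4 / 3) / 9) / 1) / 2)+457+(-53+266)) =1693231 / 58753760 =0.03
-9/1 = -9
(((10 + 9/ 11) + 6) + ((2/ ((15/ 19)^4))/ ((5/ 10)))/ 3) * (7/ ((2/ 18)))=236816993/ 185625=1275.78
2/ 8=1/ 4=0.25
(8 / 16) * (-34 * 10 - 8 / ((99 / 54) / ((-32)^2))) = -2404.18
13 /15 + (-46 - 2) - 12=-59.13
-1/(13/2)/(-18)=1/117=0.01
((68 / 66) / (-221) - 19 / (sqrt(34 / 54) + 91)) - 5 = -500031797 / 95911530 + 57* sqrt(51) / 223570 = -5.21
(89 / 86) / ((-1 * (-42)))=89 / 3612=0.02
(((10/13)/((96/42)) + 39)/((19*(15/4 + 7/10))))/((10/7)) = 28637/87932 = 0.33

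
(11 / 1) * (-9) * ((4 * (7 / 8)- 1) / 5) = -99 / 2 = -49.50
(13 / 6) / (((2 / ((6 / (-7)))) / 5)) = -65 / 14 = -4.64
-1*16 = -16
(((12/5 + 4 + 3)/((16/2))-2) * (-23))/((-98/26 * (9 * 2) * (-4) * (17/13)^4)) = 0.02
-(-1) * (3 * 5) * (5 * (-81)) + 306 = -5769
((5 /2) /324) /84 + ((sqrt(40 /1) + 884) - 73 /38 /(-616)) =2* sqrt(10) + 10056675115 /11376288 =890.33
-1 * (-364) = 364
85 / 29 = 2.93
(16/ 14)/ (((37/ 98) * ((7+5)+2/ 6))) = 336/ 1369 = 0.25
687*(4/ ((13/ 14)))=38472/ 13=2959.38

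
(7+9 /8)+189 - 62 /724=285313 /1448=197.04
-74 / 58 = -37 / 29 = -1.28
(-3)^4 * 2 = 162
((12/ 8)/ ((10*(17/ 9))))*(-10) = -27/ 34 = -0.79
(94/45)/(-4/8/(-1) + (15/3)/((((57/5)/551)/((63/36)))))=376/76215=0.00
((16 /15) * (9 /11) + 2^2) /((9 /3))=268 /165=1.62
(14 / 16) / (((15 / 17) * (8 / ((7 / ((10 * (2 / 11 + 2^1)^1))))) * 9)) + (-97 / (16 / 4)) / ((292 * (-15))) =1506979 / 151372800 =0.01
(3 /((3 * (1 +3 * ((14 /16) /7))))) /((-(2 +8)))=-4 /55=-0.07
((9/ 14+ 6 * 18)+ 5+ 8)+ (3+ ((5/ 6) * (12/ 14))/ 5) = 1747/ 14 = 124.79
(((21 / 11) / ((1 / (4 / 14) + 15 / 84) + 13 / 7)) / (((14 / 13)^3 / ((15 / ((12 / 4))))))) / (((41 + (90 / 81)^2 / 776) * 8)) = 51785487 / 12303533704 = 0.00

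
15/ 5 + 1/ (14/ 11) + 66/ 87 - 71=-26981/ 406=-66.46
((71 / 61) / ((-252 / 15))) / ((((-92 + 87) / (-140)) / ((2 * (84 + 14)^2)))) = -6818840 / 183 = -37261.42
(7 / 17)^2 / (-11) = -49 / 3179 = -0.02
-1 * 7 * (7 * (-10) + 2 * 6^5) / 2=-54187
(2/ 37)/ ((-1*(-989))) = 2/ 36593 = 0.00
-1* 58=-58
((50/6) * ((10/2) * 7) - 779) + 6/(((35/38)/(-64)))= -94946/105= -904.25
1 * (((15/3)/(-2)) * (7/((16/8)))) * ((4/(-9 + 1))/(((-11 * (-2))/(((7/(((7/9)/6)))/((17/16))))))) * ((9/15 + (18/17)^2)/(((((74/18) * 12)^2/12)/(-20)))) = -126911610/73984867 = -1.72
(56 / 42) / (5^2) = 4 / 75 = 0.05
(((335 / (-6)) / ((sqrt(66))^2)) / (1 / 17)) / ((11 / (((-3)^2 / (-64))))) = 0.18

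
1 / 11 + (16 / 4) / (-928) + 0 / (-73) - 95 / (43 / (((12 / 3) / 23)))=-751191 / 2523928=-0.30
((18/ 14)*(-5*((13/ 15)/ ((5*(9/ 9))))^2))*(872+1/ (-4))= -589303/ 3500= -168.37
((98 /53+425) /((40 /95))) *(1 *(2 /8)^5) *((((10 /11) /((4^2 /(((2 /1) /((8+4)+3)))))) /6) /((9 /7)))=1002953 /1031602176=0.00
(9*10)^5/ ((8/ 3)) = 2214337500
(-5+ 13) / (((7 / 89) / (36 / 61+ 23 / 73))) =2870072 / 31171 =92.08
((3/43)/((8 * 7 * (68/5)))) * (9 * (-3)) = -405/163744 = -0.00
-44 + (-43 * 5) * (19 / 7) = -4393 / 7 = -627.57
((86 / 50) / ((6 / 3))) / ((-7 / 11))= -473 / 350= -1.35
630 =630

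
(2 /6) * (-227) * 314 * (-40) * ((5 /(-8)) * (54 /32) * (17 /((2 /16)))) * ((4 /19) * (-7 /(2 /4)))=7633873800 /19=401782831.58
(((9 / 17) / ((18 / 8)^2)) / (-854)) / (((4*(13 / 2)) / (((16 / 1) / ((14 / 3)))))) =-32 / 1981707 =-0.00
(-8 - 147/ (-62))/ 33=-349/ 2046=-0.17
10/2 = 5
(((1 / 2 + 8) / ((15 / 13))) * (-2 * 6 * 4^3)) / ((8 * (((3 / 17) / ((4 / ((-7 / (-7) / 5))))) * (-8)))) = 30056 / 3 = 10018.67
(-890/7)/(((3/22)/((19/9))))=-372020/189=-1968.36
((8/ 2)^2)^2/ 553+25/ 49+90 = 352157/ 3871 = 90.97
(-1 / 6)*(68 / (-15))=34 / 45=0.76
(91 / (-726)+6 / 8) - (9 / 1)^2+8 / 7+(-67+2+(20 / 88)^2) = -732727 / 5082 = -144.18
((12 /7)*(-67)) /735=-268 /1715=-0.16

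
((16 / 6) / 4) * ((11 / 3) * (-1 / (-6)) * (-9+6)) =-11 / 9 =-1.22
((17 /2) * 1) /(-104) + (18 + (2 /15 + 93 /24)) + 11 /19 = 1334129 /59280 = 22.51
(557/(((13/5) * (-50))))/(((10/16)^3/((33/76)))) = -1176384/154375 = -7.62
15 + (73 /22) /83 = 27463 /1826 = 15.04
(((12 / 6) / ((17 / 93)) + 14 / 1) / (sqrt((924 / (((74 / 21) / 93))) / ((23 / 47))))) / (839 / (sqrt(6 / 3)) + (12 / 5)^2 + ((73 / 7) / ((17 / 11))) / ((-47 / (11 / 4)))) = -63615751600 * sqrt(81833862) / 337866344330415266619 + 9948157240000 * sqrt(40916931) / 337866344330415266619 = 0.00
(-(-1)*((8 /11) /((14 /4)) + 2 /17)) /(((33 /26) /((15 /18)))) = 9230 /43197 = 0.21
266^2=70756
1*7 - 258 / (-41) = 545 / 41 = 13.29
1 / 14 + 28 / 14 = 29 / 14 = 2.07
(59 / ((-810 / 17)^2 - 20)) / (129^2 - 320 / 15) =51153 / 32424304880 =0.00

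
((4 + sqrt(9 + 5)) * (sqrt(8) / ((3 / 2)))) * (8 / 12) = 8 * sqrt(2) * (sqrt(14) + 4) / 9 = 9.73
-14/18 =-0.78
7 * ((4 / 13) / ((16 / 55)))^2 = 21175 / 2704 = 7.83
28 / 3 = 9.33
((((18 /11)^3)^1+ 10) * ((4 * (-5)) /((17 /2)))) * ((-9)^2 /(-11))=3648240 /14641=249.18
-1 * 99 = -99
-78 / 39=-2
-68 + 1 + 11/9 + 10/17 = -9974/153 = -65.19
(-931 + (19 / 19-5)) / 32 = -29.22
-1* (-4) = 4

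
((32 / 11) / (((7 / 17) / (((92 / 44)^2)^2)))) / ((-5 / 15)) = -456700512 / 1127357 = -405.11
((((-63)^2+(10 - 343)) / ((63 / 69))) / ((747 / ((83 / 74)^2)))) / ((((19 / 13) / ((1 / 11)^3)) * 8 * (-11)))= -0.00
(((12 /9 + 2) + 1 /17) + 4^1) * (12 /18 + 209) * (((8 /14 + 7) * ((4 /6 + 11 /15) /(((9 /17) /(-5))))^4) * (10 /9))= 211791608847910 /531441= 398523276.99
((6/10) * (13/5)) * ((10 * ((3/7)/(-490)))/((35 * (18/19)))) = -247/600250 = -0.00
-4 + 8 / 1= 4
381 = 381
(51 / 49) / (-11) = -51 / 539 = -0.09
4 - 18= -14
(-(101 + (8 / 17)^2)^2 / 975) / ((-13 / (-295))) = -16829514177 / 70575245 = -238.46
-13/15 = -0.87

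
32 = 32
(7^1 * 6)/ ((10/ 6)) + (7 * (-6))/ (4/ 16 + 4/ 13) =-7266/ 145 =-50.11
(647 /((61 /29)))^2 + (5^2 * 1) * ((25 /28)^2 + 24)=95231.64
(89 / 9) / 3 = 89 / 27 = 3.30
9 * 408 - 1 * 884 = 2788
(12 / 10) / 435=2 / 725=0.00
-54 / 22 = -27 / 11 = -2.45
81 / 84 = 27 / 28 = 0.96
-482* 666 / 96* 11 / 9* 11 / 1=-1078957 / 24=-44956.54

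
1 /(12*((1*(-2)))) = -1 /24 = -0.04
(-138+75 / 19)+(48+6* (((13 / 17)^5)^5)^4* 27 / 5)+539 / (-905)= -86.65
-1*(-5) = 5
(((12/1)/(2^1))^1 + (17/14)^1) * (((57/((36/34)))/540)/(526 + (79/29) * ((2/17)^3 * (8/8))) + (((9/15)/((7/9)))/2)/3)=22104606049741/23796070915680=0.93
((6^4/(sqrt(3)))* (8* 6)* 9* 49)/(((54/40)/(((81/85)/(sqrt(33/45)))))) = 329204736* sqrt(55)/187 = 13055869.87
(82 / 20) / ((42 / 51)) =697 / 140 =4.98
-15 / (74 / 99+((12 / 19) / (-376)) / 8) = -4243536 / 211403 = -20.07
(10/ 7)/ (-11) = -0.13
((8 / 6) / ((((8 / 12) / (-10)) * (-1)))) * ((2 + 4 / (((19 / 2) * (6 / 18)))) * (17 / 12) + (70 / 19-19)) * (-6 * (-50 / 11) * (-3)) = 3657000 / 209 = 17497.61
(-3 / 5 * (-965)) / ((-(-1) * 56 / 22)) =6369 / 28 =227.46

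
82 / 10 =41 / 5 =8.20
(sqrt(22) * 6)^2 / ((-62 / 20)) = -7920 / 31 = -255.48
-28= -28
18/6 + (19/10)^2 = 661/100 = 6.61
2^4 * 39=624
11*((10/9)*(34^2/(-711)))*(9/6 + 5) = -826540/6399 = -129.17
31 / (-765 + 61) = -31 / 704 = -0.04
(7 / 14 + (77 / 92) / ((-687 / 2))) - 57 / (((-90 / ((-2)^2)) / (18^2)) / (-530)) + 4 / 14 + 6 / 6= -435022.22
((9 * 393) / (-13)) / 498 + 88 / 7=181651 / 15106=12.03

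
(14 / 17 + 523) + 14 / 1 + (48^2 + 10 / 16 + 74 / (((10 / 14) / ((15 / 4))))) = 439409 / 136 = 3230.95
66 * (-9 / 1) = -594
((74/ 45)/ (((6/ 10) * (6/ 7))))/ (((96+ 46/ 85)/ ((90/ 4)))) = 110075/ 147708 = 0.75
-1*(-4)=4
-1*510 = -510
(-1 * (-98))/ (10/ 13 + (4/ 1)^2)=637/ 109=5.84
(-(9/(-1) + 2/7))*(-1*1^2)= -61/7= -8.71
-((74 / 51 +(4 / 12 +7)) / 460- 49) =287273 / 5865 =48.98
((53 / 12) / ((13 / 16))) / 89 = 0.06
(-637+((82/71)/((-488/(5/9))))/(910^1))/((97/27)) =-54227896755/305837896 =-177.31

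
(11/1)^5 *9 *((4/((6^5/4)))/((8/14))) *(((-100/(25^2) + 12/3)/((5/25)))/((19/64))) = 288603392/855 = 337547.83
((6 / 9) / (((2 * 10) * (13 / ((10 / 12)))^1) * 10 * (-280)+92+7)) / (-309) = 2 / 809735427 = 0.00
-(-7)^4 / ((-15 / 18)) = 14406 / 5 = 2881.20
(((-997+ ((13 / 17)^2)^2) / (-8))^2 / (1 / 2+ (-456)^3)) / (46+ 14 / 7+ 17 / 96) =-0.00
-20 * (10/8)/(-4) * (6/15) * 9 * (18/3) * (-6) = -810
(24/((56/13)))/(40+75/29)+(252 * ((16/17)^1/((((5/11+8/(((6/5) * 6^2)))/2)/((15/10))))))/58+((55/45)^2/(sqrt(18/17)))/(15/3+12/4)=121 * sqrt(34)/3888+6329787/327845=19.49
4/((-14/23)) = -46/7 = -6.57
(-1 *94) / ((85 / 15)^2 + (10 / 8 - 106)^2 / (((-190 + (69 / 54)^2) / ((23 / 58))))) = -11978676432 / 1148375201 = -10.43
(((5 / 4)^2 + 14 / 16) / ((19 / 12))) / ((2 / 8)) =117 / 19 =6.16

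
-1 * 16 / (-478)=8 / 239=0.03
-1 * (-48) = 48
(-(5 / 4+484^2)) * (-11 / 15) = 3435773 / 20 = 171788.65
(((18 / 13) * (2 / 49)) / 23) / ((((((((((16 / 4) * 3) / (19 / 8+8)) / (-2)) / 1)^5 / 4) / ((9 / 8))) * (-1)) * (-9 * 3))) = -3939040643 / 622188822528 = -0.01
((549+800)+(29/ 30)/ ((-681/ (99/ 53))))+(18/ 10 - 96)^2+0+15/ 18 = 9224893183/ 902325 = 10223.47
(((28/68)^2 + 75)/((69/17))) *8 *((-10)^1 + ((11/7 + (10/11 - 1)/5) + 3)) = -121480608/150535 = -806.99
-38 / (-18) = 19 / 9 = 2.11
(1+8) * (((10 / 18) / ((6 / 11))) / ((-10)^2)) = 0.09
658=658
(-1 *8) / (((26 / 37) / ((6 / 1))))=-888 / 13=-68.31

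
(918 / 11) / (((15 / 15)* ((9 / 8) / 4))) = 296.73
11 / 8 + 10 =11.38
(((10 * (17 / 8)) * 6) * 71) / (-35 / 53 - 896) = -319855 / 31682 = -10.10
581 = 581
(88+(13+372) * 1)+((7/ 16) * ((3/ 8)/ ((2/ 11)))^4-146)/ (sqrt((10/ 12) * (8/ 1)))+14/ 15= 420.45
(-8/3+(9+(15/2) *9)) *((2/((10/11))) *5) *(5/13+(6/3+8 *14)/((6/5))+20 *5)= 6188710/39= 158684.87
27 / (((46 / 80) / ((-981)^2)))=1039349880 / 23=45189125.22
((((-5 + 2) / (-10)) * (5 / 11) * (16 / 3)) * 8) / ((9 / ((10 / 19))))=640 / 1881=0.34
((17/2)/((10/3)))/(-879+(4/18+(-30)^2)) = 459/3820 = 0.12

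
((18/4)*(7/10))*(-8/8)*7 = -441/20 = -22.05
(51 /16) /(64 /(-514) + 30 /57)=7.93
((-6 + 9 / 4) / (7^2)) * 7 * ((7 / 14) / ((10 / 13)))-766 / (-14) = 6089 / 112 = 54.37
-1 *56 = -56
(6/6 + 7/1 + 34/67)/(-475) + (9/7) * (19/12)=18927/9380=2.02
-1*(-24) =24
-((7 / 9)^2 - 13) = 1004 / 81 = 12.40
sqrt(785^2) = 785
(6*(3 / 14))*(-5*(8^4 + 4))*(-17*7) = 3136500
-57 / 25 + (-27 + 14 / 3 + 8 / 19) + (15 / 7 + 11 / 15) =-70876 / 3325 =-21.32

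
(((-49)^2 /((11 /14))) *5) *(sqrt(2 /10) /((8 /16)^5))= 218656.55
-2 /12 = -1 /6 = -0.17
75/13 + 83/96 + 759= 955511/1248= 765.63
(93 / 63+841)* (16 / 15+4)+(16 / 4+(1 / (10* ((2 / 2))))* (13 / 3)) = 2691977 / 630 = 4272.98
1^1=1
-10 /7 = -1.43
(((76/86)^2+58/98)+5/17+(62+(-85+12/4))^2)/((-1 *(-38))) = 309327107/29264123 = 10.57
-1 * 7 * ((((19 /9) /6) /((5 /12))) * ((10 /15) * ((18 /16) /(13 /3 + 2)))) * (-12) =42 /5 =8.40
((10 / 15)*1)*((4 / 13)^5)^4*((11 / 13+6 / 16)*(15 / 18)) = 87273735454720 / 2223580761661053534339717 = 0.00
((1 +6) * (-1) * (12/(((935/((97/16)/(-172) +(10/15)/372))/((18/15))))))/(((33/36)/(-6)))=-0.02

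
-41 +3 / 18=-245 / 6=-40.83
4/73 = 0.05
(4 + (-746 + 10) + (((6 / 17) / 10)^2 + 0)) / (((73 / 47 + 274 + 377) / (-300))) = 336.52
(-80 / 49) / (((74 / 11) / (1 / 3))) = -440 / 5439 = -0.08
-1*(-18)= 18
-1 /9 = -0.11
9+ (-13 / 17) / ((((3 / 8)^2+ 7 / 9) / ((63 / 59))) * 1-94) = 517590477 / 57457637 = 9.01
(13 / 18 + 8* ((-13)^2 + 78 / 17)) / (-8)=-425165 / 2448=-173.68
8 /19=0.42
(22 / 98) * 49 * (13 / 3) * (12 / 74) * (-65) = -18590 / 37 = -502.43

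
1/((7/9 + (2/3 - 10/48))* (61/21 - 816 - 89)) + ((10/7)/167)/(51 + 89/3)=-0.00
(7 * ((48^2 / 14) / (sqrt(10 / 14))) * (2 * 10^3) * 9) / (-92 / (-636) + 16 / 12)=131880960 * sqrt(35) / 47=16600388.96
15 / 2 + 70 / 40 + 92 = 405 / 4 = 101.25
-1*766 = -766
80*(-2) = -160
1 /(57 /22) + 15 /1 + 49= 3670 /57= 64.39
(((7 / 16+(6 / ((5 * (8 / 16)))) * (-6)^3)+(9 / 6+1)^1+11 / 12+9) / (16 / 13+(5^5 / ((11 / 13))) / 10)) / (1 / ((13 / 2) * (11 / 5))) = -2481097619 / 127172400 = -19.51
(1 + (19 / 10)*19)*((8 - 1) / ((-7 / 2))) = -371 / 5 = -74.20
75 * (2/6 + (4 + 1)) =400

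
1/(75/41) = 41/75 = 0.55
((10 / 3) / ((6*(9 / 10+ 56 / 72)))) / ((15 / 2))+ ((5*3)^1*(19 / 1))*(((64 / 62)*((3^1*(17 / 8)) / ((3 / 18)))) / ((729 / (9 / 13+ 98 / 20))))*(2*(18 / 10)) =283704068 / 912795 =310.81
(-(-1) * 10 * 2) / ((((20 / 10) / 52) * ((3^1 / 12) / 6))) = 12480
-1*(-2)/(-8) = -1/4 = -0.25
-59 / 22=-2.68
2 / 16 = 0.12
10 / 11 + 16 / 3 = 206 / 33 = 6.24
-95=-95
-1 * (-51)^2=-2601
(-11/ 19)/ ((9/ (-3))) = 11/ 57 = 0.19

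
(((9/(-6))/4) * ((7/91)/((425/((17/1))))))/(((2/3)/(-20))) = 9/260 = 0.03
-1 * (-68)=68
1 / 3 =0.33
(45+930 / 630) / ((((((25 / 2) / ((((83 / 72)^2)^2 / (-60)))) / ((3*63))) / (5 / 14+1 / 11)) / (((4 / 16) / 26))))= -66584024363 / 747242496000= -0.09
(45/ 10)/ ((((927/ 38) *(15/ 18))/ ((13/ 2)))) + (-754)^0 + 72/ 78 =22508/ 6695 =3.36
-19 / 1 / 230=-19 / 230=-0.08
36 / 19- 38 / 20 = -1 / 190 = -0.01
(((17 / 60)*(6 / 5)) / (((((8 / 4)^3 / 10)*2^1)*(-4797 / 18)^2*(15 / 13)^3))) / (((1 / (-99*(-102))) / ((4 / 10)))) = 41327 / 5253125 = 0.01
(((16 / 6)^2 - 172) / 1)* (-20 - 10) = 14840 / 3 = 4946.67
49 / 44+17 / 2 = 423 / 44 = 9.61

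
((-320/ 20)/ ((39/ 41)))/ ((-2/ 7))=58.87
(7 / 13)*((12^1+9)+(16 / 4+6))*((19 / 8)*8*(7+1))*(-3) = -98952 / 13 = -7611.69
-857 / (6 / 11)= -9427 / 6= -1571.17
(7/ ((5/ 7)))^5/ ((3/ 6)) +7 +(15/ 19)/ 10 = 21468959549/ 118750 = 180791.24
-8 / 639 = -0.01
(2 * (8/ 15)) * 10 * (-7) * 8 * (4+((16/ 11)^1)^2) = -1326080/ 363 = -3653.11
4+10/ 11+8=142/ 11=12.91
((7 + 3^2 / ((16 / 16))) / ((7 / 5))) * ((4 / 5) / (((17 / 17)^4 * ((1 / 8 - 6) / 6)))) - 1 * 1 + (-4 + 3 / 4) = -17881 / 1316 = -13.59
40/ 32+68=277/ 4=69.25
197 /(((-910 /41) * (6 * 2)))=-8077 /10920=-0.74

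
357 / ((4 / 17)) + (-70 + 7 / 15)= 86863 / 60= 1447.72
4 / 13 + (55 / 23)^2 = 6.03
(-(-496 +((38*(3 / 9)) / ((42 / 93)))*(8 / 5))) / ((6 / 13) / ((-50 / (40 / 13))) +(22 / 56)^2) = 3582.21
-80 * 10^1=-800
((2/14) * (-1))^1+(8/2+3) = 48/7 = 6.86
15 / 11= 1.36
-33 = -33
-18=-18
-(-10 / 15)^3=8 / 27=0.30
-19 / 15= -1.27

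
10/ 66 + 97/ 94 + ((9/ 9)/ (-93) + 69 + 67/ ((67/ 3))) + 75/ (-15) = 2185207/ 32054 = 68.17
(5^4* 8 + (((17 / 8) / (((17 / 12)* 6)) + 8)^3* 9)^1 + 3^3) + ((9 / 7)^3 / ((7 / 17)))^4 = 22950273747465845225 / 2126907556454464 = 10790.44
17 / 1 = 17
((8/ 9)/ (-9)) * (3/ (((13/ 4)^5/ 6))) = -16384/ 3341637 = -0.00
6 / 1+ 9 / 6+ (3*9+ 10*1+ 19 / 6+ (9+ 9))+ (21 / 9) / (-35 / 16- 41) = 136015 / 2073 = 65.61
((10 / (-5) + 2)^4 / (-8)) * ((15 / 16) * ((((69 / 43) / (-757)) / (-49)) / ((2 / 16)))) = 0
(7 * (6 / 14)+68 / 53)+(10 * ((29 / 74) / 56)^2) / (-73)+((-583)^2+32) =11292541501795695 / 33220657792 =339925.28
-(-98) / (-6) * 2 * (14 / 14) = -98 / 3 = -32.67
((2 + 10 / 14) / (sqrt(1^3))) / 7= 19 / 49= 0.39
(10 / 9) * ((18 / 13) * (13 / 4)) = 5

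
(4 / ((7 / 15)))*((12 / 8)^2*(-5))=-675 / 7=-96.43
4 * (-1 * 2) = -8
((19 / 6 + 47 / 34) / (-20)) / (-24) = 29 / 3060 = 0.01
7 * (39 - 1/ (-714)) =27847/ 102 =273.01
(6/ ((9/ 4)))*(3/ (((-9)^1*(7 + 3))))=-0.09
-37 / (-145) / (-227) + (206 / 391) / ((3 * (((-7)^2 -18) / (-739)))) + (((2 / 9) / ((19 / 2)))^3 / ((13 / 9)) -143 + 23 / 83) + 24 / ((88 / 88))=-29396025519901056017 / 239166075429706815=-122.91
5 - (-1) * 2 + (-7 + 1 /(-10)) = -1 /10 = -0.10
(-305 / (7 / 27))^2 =67815225 / 49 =1383984.18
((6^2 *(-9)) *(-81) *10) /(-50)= -26244 /5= -5248.80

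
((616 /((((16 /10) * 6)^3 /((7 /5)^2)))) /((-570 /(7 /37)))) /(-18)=26411 /1049573376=0.00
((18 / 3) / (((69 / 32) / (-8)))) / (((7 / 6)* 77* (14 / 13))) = -19968 / 86779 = -0.23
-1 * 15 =-15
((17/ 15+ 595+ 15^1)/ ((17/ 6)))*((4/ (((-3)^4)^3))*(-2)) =-146672/ 45172485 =-0.00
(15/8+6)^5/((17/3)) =2977309629/557056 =5344.72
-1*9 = -9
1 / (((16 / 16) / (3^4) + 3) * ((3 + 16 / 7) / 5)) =2835 / 9028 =0.31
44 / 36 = 11 / 9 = 1.22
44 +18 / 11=502 / 11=45.64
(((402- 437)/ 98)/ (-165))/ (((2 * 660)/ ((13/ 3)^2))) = 169/ 5488560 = 0.00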